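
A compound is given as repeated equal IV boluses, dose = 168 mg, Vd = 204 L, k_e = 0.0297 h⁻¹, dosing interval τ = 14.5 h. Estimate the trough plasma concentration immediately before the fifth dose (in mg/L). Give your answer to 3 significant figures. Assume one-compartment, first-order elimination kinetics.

1.26 mg/L

C₀ per dose = Dose / Vd = 168 / 204 = 0.8235 mg/L
Fraction remaining after one interval: r = e^(−kτ) = e^(−0.02970 × 14.5) = 0.6501
Before dose 5, 4 doses have been given (aged 1τ, 2τ, 3τ, 4τ).
C_trough = C₀ × (r + r² + … + r^4) = C₀ × r(1−r^4)/(1−r)
        = 0.8235 × 0.6501 × (1 − 0.1786) / (1 − 0.6501) = 1.257 mg/L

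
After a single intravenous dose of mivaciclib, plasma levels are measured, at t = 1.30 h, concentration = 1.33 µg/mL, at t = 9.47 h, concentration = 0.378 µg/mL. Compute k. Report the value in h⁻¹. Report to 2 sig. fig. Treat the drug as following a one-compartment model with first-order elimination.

0.15 h⁻¹

k = ln(C₁/C₂) / (t₂ − t₁) = ln(1.33/0.378) / (9.47 − 1.30)
  = 1.258 / 8.170 = 0.1540 h⁻¹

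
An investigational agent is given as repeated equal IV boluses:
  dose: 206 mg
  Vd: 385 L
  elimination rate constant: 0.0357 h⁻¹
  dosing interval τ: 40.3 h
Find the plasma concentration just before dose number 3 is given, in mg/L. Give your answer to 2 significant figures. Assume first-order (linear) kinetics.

C₀ per dose = Dose / Vd = 206 / 385 = 0.5351 mg/L
Fraction remaining after one interval: r = e^(−kτ) = e^(−0.03570 × 40.3) = 0.2372
Before dose 3, 2 doses have been given (aged 1τ, 2τ).
C_trough = C₀ × (r + r²) = 0.5351 × (0.2372 + 0.05626) = 0.1570 mg/L

0.16 mg/L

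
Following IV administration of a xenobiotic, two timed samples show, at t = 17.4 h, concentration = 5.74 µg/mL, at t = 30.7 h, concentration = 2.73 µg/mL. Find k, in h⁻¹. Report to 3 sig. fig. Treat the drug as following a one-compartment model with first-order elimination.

k = ln(C₁/C₂) / (t₂ − t₁) = ln(5.74/2.73) / (30.7 − 17.4)
  = 0.7432 / 13.30 = 0.05588 h⁻¹

0.0559 h⁻¹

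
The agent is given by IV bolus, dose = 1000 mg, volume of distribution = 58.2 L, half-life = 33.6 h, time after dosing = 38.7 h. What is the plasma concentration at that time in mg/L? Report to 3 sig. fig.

C₀ = Dose / Vd = 1000 / 58.2 = 17.18 mg/L
k = ln2 / t½ = 0.693147 / 33.6 = 0.02063 h⁻¹
C = C₀ · e^(−k·t) = 17.18 × e^(−0.02063 × 38.7)
  = 17.18 × 0.4501 = 7.733 mg/L

7.73 mg/L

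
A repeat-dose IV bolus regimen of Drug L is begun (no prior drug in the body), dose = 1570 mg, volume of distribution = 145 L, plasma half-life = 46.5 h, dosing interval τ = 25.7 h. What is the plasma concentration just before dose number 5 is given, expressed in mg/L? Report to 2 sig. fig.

C₀ per dose = Dose / Vd = 1570 / 145 = 10.83 mg/L
k = ln2 / t½ = 0.693147 / 46.5 = 0.01491 h⁻¹
Fraction remaining after one interval: r = e^(−kτ) = e^(−0.01491 × 25.7) = 0.6817
Before dose 5, 4 doses have been given (aged 1τ, 2τ, 3τ, 4τ).
C_trough = C₀ × (r + r² + … + r^4) = C₀ × r(1−r^4)/(1−r)
        = 10.83 × 0.6817 × (1 − 0.2160) / (1 − 0.6817) = 18.18 mg/L

18 mg/L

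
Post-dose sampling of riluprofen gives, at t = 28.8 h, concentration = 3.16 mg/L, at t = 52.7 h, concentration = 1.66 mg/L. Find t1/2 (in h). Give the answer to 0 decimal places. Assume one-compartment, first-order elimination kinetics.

k = ln(C₁/C₂) / (t₂ − t₁) = ln(3.16/1.66) / (52.7 − 28.8)
  = 0.6438 / 23.90 = 0.02694 h⁻¹
t½ = ln2 / k = 0.693147 / 0.02694 = 25.73 h

26 h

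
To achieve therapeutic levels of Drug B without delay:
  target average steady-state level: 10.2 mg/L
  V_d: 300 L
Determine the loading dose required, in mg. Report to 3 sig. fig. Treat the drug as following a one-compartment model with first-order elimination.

LD = Css × Vd = 10.2 × 300 = 3060 mg

3060 mg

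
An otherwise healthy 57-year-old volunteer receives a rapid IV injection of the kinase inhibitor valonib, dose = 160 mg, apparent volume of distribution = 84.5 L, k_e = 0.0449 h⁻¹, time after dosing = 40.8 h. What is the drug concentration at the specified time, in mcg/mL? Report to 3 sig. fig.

0.303 mcg/mL

C₀ = Dose / Vd = 160.0 / 84.5 = 1.893 mg/L
C = C₀ · e^(−k·t) = 1.893 × e^(−0.04490 × 40.8)
  = 1.893 × 0.1601 = 0.3031 mg/L
(0.3031 mg/L = 0.3031 mcg/mL)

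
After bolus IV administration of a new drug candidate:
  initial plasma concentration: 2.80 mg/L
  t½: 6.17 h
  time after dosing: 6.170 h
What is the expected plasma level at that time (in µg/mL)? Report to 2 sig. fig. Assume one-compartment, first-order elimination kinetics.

1.4 µg/mL

k = ln2 / t½ = 0.693147 / 6.17 = 0.1123 h⁻¹
t / t½ = 6.170 / 6.17 = 1 half-lives
C = C₀ × (1/2)^1 = 2.800 × 0.5000 = 1.400 mg/L
(1.400 mg/L = 1.400 µg/mL)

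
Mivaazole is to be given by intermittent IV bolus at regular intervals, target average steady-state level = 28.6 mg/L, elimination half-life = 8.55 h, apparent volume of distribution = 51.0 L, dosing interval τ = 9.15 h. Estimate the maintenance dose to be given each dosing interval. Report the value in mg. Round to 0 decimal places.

1082 mg

k = ln2 / t½ = 0.693147 / 8.55 = 0.08107 h⁻¹
CL = k × Vd = 0.08107 × 51.0 = 4.135 L/h
At steady state, Dose/τ = Css × CL.
Dose = Css × CL × τ = 28.6 × 4.135 × 9.15 = 1082 mg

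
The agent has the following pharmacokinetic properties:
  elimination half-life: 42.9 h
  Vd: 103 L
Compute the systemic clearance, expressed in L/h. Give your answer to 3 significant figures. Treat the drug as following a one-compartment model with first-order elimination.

1.66 L/h

k = ln2 / t½ = 0.693147 / 42.9 = 0.01616 h⁻¹
CL = k × Vd = 0.01616 × 103 = 1.664 L/h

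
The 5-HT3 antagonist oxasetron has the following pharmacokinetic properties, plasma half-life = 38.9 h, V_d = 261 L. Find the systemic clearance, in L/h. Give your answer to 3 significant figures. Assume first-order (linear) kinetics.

4.65 L/h

k = ln2 / t½ = 0.693147 / 38.9 = 0.01782 h⁻¹
CL = k × Vd = 0.01782 × 261 = 4.651 L/h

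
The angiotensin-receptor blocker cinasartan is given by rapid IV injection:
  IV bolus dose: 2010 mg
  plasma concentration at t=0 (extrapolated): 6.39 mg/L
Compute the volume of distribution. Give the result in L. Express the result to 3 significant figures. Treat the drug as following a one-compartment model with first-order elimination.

315 L

Vd = Dose / C₀ = 2010 / 6.39 = 314.6 L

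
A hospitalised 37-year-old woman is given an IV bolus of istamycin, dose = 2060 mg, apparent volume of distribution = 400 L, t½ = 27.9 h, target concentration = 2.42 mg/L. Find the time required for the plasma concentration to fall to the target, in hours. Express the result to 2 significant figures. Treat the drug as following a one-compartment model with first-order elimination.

30 h

C₀ = Dose / Vd = 2060 / 400 = 5.150 mg/L
k = ln2 / t½ = 0.693147 / 27.9 = 0.02484 h⁻¹
t = ln(C₀ / C) / k = ln(5.150 / 2.42) / 0.02484
  = ln(2.128) / 0.02484 = 0.7552 / 0.02484 = 30.40 h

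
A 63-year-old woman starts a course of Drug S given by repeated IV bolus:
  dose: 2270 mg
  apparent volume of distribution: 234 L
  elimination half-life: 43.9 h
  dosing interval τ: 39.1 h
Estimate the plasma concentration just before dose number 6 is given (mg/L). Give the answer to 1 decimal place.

10.8 mg/L

C₀ per dose = Dose / Vd = 2270 / 234 = 9.701 mg/L
k = ln2 / t½ = 0.693147 / 43.9 = 0.01579 h⁻¹
Fraction remaining after one interval: r = e^(−kτ) = e^(−0.01579 × 39.1) = 0.5394
Before dose 6, 5 doses have been given (aged 1τ, 2τ, 3τ, 4τ, 5τ).
C_trough = C₀ × (r + r² + … + r^5) = C₀ × r(1−r^5)/(1−r)
        = 9.701 × 0.5394 × (1 − 0.04566) / (1 − 0.5394) = 10.84 mg/L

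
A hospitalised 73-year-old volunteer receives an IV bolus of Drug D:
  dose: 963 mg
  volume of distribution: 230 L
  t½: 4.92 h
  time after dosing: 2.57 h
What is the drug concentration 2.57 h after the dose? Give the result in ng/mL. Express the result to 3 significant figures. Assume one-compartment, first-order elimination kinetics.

2920 ng/mL

C₀ = Dose / Vd = 963.0 / 230 = 4.187 mg/L
k = ln2 / t½ = 0.693147 / 4.92 = 0.1409 h⁻¹
C = C₀ · e^(−k·t) = 4.187 × e^(−0.1409 × 2.57)
  = 4.187 × 0.6962 = 2.915 mg/L
Convert: 2.915 mg/L × 1000 = 2915 ng/mL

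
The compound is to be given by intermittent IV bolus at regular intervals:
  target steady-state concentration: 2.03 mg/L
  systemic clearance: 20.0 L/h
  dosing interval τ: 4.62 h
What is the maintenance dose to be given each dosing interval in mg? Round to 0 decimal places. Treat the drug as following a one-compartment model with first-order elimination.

188 mg

At steady state, Dose/τ = Css × CL.
Dose = Css × CL × τ = 2.03 × 20.00 × 4.62 = 187.6 mg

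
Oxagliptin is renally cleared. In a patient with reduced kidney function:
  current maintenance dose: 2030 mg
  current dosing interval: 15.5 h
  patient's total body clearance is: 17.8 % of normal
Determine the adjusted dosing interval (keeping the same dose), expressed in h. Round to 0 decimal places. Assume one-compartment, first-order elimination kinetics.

87 h

To keep the same average steady-state level, dosing rate must scale with clearance.
CL ratio = 17.8 / 100 = 0.1780
New interval (same dose) = 15.5 / 0.1780 = 87.08 h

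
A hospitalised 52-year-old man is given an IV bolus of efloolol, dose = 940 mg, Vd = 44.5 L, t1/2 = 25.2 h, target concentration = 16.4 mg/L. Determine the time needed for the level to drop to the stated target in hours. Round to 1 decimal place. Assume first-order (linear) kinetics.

C₀ = Dose / Vd = 940.0 / 44.5 = 21.12 mg/L
k = ln2 / t½ = 0.693147 / 25.2 = 0.02751 h⁻¹
t = ln(C₀ / C) / k = ln(21.12 / 16.4) / 0.02751
  = ln(1.288) / 0.02751 = 0.2531 / 0.02751 = 9.200 h

9.2 h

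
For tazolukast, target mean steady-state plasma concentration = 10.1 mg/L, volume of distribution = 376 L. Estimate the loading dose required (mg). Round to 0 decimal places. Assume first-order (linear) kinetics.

3798 mg

LD = Css × Vd = 10.1 × 376 = 3798 mg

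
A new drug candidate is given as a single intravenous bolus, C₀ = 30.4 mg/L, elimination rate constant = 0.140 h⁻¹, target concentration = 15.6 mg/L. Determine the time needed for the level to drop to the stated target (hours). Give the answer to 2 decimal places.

4.77 h

t = ln(C₀ / C) / k = ln(30.40 / 15.6) / 0.1400
  = ln(1.949) / 0.1400 = 0.6673 / 0.1400 = 4.766 h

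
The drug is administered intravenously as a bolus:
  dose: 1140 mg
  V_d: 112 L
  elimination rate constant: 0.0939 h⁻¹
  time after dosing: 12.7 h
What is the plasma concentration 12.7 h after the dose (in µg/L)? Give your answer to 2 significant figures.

C₀ = Dose / Vd = 1140 / 112 = 10.18 mg/L
C = C₀ · e^(−k·t) = 10.18 × e^(−0.09390 × 12.7)
  = 10.18 × 0.3035 = 3.090 mg/L
Convert: 3.090 mg/L × 1000 = 3090 µg/L

3100 µg/L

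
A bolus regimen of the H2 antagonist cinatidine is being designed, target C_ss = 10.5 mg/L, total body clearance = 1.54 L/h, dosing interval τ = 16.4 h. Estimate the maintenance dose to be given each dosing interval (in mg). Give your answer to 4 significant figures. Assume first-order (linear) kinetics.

265.2 mg

At steady state, Dose/τ = Css × CL.
Dose = Css × CL × τ = 10.5 × 1.540 × 16.4 = 265.2 mg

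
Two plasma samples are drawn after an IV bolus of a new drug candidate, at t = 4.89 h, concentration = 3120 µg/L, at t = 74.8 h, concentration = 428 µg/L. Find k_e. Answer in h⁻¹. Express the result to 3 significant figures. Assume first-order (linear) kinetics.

k = ln(C₁/C₂) / (t₂ − t₁) = ln(3120/428) / (74.8 − 4.89)
  = 1.986 / 69.91 = 0.02841 h⁻¹

0.0284 h⁻¹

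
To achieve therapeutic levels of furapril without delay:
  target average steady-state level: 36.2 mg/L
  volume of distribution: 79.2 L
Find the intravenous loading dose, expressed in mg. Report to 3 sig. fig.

LD = Css × Vd = 36.2 × 79.2 = 2867 mg

2870 mg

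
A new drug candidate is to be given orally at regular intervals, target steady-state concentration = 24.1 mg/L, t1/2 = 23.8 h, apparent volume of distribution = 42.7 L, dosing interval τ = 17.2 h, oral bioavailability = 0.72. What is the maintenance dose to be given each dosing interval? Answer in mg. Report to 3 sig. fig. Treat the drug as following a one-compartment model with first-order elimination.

716 mg

k = ln2 / t½ = 0.693147 / 23.8 = 0.02912 h⁻¹
CL = k × Vd = 0.02912 × 42.7 = 1.243 L/h
At steady state, F × (Dose/τ) = Css × CL.
Dose = Css × CL × τ / F = 24.1 × 1.243 × 17.2 / 0.72 = 715.6 mg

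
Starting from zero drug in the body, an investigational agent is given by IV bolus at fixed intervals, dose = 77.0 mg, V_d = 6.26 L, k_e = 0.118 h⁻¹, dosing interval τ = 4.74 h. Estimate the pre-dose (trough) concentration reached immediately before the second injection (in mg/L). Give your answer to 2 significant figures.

C₀ per dose = Dose / Vd = 77.0 / 6.26 = 12.30 mg/L
Fraction remaining after one interval: r = e^(−kτ) = e^(−0.1180 × 4.74) = 0.5716
Before dose 2, 1 dose has been given (aged 1τ).
C_trough = C₀ × r = 12.30 × 0.5716 = 7.031 mg/L

7.0 mg/L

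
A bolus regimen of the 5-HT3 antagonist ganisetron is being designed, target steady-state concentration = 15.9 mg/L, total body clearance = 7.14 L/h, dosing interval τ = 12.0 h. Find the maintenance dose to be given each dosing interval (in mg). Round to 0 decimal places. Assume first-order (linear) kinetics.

1362 mg

At steady state, Dose/τ = Css × CL.
Dose = Css × CL × τ = 15.9 × 7.140 × 12.0 = 1362 mg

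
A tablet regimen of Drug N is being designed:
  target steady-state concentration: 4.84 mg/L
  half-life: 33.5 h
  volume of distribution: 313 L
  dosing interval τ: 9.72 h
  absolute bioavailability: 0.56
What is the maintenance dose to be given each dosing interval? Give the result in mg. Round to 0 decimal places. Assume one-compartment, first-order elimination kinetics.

k = ln2 / t½ = 0.693147 / 33.5 = 0.02069 h⁻¹
CL = k × Vd = 0.02069 × 313 = 6.476 L/h
At steady state, F × (Dose/τ) = Css × CL.
Dose = Css × CL × τ / F = 4.84 × 6.476 × 9.72 / 0.56 = 544.0 mg

544 mg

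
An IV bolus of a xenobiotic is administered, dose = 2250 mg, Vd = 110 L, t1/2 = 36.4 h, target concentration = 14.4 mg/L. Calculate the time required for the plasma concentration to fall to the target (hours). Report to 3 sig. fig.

18.4 h

C₀ = Dose / Vd = 2250 / 110 = 20.45 mg/L
k = ln2 / t½ = 0.693147 / 36.4 = 0.01904 h⁻¹
t = ln(C₀ / C) / k = ln(20.45 / 14.4) / 0.01904
  = ln(1.420) / 0.01904 = 0.3507 / 0.01904 = 18.42 h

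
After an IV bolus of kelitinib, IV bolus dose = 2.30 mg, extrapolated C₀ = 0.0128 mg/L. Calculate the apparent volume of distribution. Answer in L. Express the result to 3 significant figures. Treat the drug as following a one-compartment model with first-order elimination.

Vd = Dose / C₀ = 2.300 / 0.0128 = 179.7 L

180 L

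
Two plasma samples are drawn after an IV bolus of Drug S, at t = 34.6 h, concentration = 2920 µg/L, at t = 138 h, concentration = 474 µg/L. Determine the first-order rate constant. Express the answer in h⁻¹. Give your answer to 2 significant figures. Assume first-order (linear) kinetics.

0.018 h⁻¹

k = ln(C₁/C₂) / (t₂ − t₁) = ln(2920/474) / (138 − 34.6)
  = 1.818 / 103.4 = 0.01758 h⁻¹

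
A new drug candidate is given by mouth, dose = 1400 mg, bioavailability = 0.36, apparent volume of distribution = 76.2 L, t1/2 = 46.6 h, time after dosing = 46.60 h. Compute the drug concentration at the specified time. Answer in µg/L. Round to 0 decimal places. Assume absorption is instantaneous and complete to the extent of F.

Amount reaching circulation = F × Dose = 0.36 × 1400 = 504.0 mg
C₀ = F·Dose / Vd = 504.0 / 76.2 = 6.614 mg/L
k = ln2 / t½ = 0.693147 / 46.6 = 0.01487 h⁻¹
t / t½ = 46.60 / 46.6 = 1 half-lives
C = C₀ × (1/2)^1 = 6.614 × 0.5000 = 3.307 mg/L
Convert: 3.307 mg/L × 1000 = 3307 µg/L

3307 µg/L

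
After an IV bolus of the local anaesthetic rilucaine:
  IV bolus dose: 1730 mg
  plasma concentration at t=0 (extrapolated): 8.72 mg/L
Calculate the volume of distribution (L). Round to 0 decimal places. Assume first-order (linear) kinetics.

Vd = Dose / C₀ = 1730 / 8.72 = 198.4 L

198 L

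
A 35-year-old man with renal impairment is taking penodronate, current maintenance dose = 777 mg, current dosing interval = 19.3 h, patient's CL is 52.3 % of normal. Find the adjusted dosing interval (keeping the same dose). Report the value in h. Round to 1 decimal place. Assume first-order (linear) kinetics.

36.9 h

To keep the same average steady-state level, dosing rate must scale with clearance.
CL ratio = 52.3 / 100 = 0.5230
New interval (same dose) = 19.3 / 0.5230 = 36.90 h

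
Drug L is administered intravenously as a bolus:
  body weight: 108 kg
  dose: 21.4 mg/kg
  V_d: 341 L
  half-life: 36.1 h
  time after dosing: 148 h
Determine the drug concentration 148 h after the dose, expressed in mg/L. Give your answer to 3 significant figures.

Total dose = 21.4 × 108 = 2311 mg
C₀ = Dose / Vd = 2311 / 341 = 6.777 mg/L
k = ln2 / t½ = 0.693147 / 36.1 = 0.01920 h⁻¹
C = C₀ · e^(−k·t) = 6.777 × e^(−0.01920 × 148)
  = 6.777 × 0.05833 = 0.3953 mg/L

0.395 mg/L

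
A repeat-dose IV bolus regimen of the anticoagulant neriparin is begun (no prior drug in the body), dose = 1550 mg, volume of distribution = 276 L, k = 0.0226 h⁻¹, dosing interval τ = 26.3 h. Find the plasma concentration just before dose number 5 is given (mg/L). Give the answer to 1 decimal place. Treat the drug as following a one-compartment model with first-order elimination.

6.3 mg/L

C₀ per dose = Dose / Vd = 1550 / 276 = 5.616 mg/L
Fraction remaining after one interval: r = e^(−kτ) = e^(−0.02260 × 26.3) = 0.5519
Before dose 5, 4 doses have been given (aged 1τ, 2τ, 3τ, 4τ).
C_trough = C₀ × (r + r² + … + r^4) = C₀ × r(1−r^4)/(1−r)
        = 5.616 × 0.5519 × (1 − 0.09278) / (1 − 0.5519) = 6.275 mg/L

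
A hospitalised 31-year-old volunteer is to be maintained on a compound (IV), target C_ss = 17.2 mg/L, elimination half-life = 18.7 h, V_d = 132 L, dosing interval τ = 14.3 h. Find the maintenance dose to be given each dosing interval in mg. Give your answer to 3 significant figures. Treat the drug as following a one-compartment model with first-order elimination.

1200 mg

k = ln2 / t½ = 0.693147 / 18.7 = 0.03707 h⁻¹
CL = k × Vd = 0.03707 × 132 = 4.893 L/h
At steady state, Dose/τ = Css × CL.
Dose = Css × CL × τ = 17.2 × 4.893 × 14.3 = 1203 mg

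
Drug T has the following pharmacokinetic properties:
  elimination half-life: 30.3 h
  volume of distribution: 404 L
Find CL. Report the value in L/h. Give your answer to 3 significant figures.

9.24 L/h

k = ln2 / t½ = 0.693147 / 30.3 = 0.02288 h⁻¹
CL = k × Vd = 0.02288 × 404 = 9.244 L/h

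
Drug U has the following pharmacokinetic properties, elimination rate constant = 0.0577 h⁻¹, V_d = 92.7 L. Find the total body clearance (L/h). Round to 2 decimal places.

CL = k × Vd = 0.0577 × 92.7 = 5.349 L/h

5.35 L/h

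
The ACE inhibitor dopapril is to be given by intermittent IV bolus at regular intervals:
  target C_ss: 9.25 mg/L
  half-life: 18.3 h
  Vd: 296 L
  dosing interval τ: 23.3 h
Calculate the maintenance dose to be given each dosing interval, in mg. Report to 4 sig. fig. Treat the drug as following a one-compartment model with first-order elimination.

k = ln2 / t½ = 0.693147 / 18.3 = 0.03788 h⁻¹
CL = k × Vd = 0.03788 × 296 = 11.21 L/h
At steady state, Dose/τ = Css × CL.
Dose = Css × CL × τ = 9.25 × 11.21 × 23.3 = 2416 mg

2416 mg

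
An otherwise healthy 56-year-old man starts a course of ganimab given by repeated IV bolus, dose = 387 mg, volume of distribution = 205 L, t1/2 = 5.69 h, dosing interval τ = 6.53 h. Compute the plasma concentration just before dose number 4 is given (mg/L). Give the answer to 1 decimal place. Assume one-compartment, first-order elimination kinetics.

C₀ per dose = Dose / Vd = 387 / 205 = 1.888 mg/L
k = ln2 / t½ = 0.693147 / 5.69 = 0.1218 h⁻¹
Fraction remaining after one interval: r = e^(−kτ) = e^(−0.1218 × 6.53) = 0.4514
Before dose 4, 3 doses have been given (aged 1τ, 2τ, 3τ).
C_trough = C₀ × (r + r² + … + r^3) = C₀ × r(1−r^3)/(1−r)
        = 1.888 × 0.4514 × (1 − 0.09198) / (1 − 0.4514) = 1.411 mg/L

1.4 mg/L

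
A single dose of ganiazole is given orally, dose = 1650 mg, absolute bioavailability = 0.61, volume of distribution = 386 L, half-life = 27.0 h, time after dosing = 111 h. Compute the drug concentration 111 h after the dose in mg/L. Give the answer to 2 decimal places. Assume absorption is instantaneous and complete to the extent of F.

0.15 mg/L

Amount reaching circulation = F × Dose = 0.61 × 1650 = 1007 mg
C₀ = F·Dose / Vd = 1007 / 386 = 2.609 mg/L
k = ln2 / t½ = 0.693147 / 27.0 = 0.02567 h⁻¹
C = C₀ · e^(−k·t) = 2.609 × e^(−0.02567 × 111)
  = 2.609 × 0.05788 = 0.1510 mg/L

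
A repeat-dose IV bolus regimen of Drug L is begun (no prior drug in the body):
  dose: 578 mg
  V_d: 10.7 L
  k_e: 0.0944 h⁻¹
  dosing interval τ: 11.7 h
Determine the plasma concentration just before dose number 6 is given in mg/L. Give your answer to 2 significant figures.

27 mg/L

C₀ per dose = Dose / Vd = 578 / 10.7 = 54.02 mg/L
Fraction remaining after one interval: r = e^(−kτ) = e^(−0.09440 × 11.7) = 0.3314
Before dose 6, 5 doses have been given (aged 1τ, 2τ, 3τ, 4τ, 5τ).
C_trough = C₀ × (r + r² + … + r^5) = C₀ × r(1−r^5)/(1−r)
        = 54.02 × 0.3314 × (1 − 0.003997) / (1 − 0.3314) = 26.67 mg/L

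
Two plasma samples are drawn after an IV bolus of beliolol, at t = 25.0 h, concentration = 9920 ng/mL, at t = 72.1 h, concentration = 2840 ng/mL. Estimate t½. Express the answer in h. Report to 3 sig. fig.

k = ln(C₁/C₂) / (t₂ − t₁) = ln(9920/2840) / (72.1 − 25.0)
  = 1.251 / 47.10 = 0.02656 h⁻¹
t½ = ln2 / k = 0.693147 / 0.02656 = 26.10 h

26.1 h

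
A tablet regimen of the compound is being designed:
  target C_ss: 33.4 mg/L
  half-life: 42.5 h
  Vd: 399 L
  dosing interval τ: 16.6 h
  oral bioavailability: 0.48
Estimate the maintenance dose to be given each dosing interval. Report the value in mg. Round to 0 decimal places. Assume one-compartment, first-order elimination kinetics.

k = ln2 / t½ = 0.693147 / 42.5 = 0.01631 h⁻¹
CL = k × Vd = 0.01631 × 399 = 6.508 L/h
At steady state, F × (Dose/τ) = Css × CL.
Dose = Css × CL × τ / F = 33.4 × 6.508 × 16.6 / 0.48 = 7517 mg

7517 mg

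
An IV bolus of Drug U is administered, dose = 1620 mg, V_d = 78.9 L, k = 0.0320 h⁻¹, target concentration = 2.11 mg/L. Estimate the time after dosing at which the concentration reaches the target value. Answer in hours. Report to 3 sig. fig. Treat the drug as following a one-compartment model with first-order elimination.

71.1 h

C₀ = Dose / Vd = 1620 / 78.9 = 20.53 mg/L
t = ln(C₀ / C) / k = ln(20.53 / 2.11) / 0.03200
  = ln(9.730) / 0.03200 = 2.275 / 0.03200 = 71.09 h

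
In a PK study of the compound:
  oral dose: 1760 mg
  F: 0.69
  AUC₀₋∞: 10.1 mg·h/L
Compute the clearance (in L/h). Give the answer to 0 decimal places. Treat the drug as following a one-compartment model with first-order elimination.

120 L/h

CL = F·Dose / AUC = 0.69 × 1760 / 10.1 = 120.2 L/h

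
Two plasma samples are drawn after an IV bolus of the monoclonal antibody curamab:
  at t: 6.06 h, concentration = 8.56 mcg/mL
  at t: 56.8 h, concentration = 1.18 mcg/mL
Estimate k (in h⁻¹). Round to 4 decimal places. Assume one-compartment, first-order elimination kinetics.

0.0391 h⁻¹

k = ln(C₁/C₂) / (t₂ − t₁) = ln(8.56/1.18) / (56.8 − 6.06)
  = 1.982 / 50.74 = 0.03906 h⁻¹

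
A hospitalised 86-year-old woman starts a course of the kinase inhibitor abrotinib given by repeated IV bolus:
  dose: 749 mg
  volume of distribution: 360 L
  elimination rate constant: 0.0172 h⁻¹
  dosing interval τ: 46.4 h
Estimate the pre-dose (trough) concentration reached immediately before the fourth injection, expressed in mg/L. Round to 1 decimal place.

1.5 mg/L

C₀ per dose = Dose / Vd = 749 / 360 = 2.081 mg/L
Fraction remaining after one interval: r = e^(−kτ) = e^(−0.01720 × 46.4) = 0.4502
Before dose 4, 3 doses have been given (aged 1τ, 2τ, 3τ).
C_trough = C₀ × (r + r² + … + r^3) = C₀ × r(1−r^3)/(1−r)
        = 2.081 × 0.4502 × (1 − 0.09125) / (1 − 0.4502) = 1.549 mg/L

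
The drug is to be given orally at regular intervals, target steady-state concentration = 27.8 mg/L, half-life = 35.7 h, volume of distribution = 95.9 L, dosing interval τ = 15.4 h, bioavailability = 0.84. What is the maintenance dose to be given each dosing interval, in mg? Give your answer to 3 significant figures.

949 mg

k = ln2 / t½ = 0.693147 / 35.7 = 0.01942 h⁻¹
CL = k × Vd = 0.01942 × 95.9 = 1.862 L/h
At steady state, F × (Dose/τ) = Css × CL.
Dose = Css × CL × τ / F = 27.8 × 1.862 × 15.4 / 0.84 = 949.0 mg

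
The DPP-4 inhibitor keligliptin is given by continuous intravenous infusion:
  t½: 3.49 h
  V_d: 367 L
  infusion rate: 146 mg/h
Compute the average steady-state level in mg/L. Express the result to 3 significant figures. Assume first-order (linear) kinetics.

k = ln2 / t½ = 0.693147 / 3.49 = 0.1986 h⁻¹
CL = k × Vd = 0.1986 × 367 = 72.89 L/h
At steady state Css = R₀ / CL = 146 / 72.89 = 2.003 mg/L

2.00 mg/L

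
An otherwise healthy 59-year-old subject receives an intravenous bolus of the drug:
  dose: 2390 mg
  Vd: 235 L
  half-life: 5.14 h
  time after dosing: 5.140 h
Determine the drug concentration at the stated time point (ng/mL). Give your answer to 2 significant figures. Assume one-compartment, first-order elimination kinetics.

5100 ng/mL

C₀ = Dose / Vd = 2390 / 235 = 10.17 mg/L
k = ln2 / t½ = 0.693147 / 5.14 = 0.1349 h⁻¹
t / t½ = 5.140 / 5.14 = 1 half-lives
C = C₀ × (1/2)^1 = 10.17 × 0.5000 = 5.085 mg/L
Convert: 5.085 mg/L × 1000 = 5085 ng/mL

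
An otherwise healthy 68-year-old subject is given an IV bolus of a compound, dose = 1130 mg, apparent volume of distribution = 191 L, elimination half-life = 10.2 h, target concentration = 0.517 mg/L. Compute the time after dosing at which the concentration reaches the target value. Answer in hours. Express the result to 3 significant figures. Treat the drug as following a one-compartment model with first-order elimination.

C₀ = Dose / Vd = 1130 / 191 = 5.916 mg/L
k = ln2 / t½ = 0.693147 / 10.2 = 0.06796 h⁻¹
t = ln(C₀ / C) / k = ln(5.916 / 0.517) / 0.06796
  = ln(11.44) / 0.06796 = 2.437 / 0.06796 = 35.86 h

35.9 h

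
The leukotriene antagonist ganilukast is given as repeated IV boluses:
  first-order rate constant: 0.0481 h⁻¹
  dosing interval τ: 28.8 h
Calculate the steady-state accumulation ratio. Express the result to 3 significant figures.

e^(−kτ) = e^(−0.04810 × 28.8) = 0.2503
Accumulation ratio R = 1 / (1 − e^(−kτ)) = 1 / (1 − 0.2503) = 1.334

1.33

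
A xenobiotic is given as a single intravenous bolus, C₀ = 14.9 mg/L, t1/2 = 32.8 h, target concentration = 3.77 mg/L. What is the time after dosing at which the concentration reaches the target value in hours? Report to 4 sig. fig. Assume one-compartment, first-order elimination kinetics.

65.03 h

k = ln2 / t½ = 0.693147 / 32.8 = 0.02113 h⁻¹
t = ln(C₀ / C) / k = ln(14.90 / 3.77) / 0.02113
  = ln(3.952) / 0.02113 = 1.374 / 0.02113 = 65.03 h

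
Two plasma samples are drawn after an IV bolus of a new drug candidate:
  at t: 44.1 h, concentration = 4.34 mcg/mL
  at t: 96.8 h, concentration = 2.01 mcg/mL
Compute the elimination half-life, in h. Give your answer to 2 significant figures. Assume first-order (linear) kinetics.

47 h

k = ln(C₁/C₂) / (t₂ − t₁) = ln(4.34/2.01) / (96.8 − 44.1)
  = 0.7697 / 52.70 = 0.01461 h⁻¹
t½ = ln2 / k = 0.693147 / 0.01461 = 47.44 h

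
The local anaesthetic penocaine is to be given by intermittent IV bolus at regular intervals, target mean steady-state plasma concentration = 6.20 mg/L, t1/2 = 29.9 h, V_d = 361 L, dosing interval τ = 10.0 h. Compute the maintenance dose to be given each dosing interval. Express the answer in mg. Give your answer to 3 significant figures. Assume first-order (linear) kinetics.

k = ln2 / t½ = 0.693147 / 29.9 = 0.02318 h⁻¹
CL = k × Vd = 0.02318 × 361 = 8.368 L/h
At steady state, Dose/τ = Css × CL.
Dose = Css × CL × τ = 6.20 × 8.368 × 10.0 = 518.8 mg

519 mg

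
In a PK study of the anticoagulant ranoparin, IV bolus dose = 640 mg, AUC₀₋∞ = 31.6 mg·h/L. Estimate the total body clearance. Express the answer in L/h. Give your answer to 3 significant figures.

CL = Dose / AUC = 640 / 31.6 = 20.25 L/h

20.3 L/h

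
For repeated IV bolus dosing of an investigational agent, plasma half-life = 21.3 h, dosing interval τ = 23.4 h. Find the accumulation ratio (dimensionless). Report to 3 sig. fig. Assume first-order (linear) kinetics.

1.88

k = ln2 / t½ = 0.693147 / 21.3 = 0.03254 h⁻¹
e^(−kτ) = e^(−0.03254 × 23.4) = 0.4670
Accumulation ratio R = 1 / (1 − e^(−kτ)) = 1 / (1 − 0.4670) = 1.876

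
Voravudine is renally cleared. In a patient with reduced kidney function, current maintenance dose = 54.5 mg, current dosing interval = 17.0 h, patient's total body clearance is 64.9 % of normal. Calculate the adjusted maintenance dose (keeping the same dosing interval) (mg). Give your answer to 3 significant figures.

To keep the same average steady-state level, dosing rate must scale with clearance.
CL ratio = 64.9 / 100 = 0.6490
New dose (same interval) = 54.5 × 0.6490 = 35.37 mg

35.4 mg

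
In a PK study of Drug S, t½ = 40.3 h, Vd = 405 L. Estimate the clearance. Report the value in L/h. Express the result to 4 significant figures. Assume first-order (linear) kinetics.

6.966 L/h

k = ln2 / t½ = 0.693147 / 40.3 = 0.01720 h⁻¹
CL = k × Vd = 0.01720 × 405 = 6.966 L/h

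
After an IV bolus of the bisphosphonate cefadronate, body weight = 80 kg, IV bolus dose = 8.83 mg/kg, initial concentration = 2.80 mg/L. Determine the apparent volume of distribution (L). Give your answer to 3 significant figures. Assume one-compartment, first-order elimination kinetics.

Dose = 8.83 × 80 = 706.4 mg
Vd = Dose / C₀ = 706.4 / 2.80 = 252.3 L

252 L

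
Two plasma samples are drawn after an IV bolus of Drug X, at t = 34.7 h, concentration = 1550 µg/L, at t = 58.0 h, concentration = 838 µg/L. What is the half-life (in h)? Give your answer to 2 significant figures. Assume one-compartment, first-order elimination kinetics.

26 h

k = ln(C₁/C₂) / (t₂ − t₁) = ln(1550/838) / (58.0 − 34.7)
  = 0.6150 / 23.30 = 0.02639 h⁻¹
t½ = ln2 / k = 0.693147 / 0.02639 = 26.27 h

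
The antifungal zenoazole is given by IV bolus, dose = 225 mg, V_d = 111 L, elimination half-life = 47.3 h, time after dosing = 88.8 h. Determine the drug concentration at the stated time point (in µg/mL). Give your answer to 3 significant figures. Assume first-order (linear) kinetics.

0.552 µg/mL

C₀ = Dose / Vd = 225.0 / 111 = 2.027 mg/L
k = ln2 / t½ = 0.693147 / 47.3 = 0.01465 h⁻¹
C = C₀ · e^(−k·t) = 2.027 × e^(−0.01465 × 88.8)
  = 2.027 × 0.2723 = 0.5520 mg/L
(0.5520 mg/L = 0.5520 µg/mL)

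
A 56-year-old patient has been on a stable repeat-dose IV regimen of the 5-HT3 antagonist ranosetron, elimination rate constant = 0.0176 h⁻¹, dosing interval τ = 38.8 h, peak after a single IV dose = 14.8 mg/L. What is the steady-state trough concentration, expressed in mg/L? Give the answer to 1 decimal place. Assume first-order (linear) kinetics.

e^(−kτ) = e^(−0.01760 × 38.8) = 0.5052
Accumulation ratio R = 1 / (1 − e^(−kτ)) = 1 / (1 − 0.5052) = 2.021
Steady-state trough = C₀ × R × e^(−kτ) = 14.8 × 2.021 × 0.5052 = 15.11 mg/L

15.1 mg/L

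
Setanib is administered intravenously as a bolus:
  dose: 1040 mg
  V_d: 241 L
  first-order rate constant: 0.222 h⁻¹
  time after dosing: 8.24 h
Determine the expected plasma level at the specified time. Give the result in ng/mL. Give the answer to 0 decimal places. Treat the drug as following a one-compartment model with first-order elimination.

C₀ = Dose / Vd = 1040 / 241 = 4.315 mg/L
C = C₀ · e^(−k·t) = 4.315 × e^(−0.2220 × 8.24)
  = 4.315 × 0.1605 = 0.6926 mg/L
Convert: 0.6926 mg/L × 1000 = 692.6 ng/mL

693 ng/mL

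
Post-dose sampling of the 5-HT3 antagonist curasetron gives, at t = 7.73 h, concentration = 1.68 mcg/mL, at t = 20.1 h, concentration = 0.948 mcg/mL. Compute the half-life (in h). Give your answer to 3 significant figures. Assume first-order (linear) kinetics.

15.0 h

k = ln(C₁/C₂) / (t₂ − t₁) = ln(1.68/0.948) / (20.1 − 7.73)
  = 0.5722 / 12.37 = 0.04626 h⁻¹
t½ = ln2 / k = 0.693147 / 0.04626 = 14.98 h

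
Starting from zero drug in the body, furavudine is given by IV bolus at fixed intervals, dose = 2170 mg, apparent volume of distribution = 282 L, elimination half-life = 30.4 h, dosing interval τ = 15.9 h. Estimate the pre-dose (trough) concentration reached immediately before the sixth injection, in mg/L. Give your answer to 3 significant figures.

C₀ per dose = Dose / Vd = 2170 / 282 = 7.695 mg/L
k = ln2 / t½ = 0.693147 / 30.4 = 0.02280 h⁻¹
Fraction remaining after one interval: r = e^(−kτ) = e^(−0.02280 × 15.9) = 0.6959
Before dose 6, 5 doses have been given (aged 1τ, 2τ, 3τ, 4τ, 5τ).
C_trough = C₀ × (r + r² + … + r^5) = C₀ × r(1−r^5)/(1−r)
        = 7.695 × 0.6959 × (1 − 0.1632) / (1 − 0.6959) = 14.74 mg/L

14.7 mg/L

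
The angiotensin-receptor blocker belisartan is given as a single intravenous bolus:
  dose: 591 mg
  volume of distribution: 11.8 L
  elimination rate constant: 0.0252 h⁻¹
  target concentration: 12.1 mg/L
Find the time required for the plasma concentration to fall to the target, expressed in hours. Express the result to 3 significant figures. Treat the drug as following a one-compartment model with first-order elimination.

C₀ = Dose / Vd = 591.0 / 11.8 = 50.08 mg/L
t = ln(C₀ / C) / k = ln(50.08 / 12.1) / 0.02520
  = ln(4.139) / 0.02520 = 1.420 / 0.02520 = 56.35 h

56.4 h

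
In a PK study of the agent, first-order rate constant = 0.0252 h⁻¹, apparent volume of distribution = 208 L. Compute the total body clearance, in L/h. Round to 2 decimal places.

5.24 L/h

CL = k × Vd = 0.0252 × 208 = 5.242 L/h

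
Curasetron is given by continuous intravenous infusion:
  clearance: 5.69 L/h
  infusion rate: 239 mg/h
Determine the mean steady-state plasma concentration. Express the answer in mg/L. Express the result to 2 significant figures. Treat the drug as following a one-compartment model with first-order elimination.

At steady state Css = R₀ / CL = 239 / 5.690 = 42.00 mg/L

42 mg/L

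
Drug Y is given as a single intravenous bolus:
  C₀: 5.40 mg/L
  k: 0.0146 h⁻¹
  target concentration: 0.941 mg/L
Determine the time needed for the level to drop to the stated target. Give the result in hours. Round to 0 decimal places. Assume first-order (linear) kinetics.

t = ln(C₀ / C) / k = ln(5.400 / 0.941) / 0.01460
  = ln(5.739) / 0.01460 = 1.747 / 0.01460 = 119.7 h

120 h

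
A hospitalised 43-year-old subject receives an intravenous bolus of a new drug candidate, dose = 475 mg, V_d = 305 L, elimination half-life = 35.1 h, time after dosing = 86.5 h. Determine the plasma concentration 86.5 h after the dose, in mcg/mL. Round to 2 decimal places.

0.28 mcg/mL

C₀ = Dose / Vd = 475.0 / 305 = 1.557 mg/L
k = ln2 / t½ = 0.693147 / 35.1 = 0.01975 h⁻¹
C = C₀ · e^(−k·t) = 1.557 × e^(−0.01975 × 86.5)
  = 1.557 × 0.1812 = 0.2821 mg/L
(0.2821 mg/L = 0.2821 mcg/mL)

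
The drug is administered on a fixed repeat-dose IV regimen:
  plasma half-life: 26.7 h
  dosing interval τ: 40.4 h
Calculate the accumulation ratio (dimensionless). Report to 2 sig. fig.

1.5

k = ln2 / t½ = 0.693147 / 26.7 = 0.02596 h⁻¹
e^(−kτ) = e^(−0.02596 × 40.4) = 0.3504
Accumulation ratio R = 1 / (1 − e^(−kτ)) = 1 / (1 − 0.3504) = 1.539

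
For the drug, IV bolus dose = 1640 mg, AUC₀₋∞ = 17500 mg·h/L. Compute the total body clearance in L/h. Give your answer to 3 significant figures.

CL = Dose / AUC = 1640 / 17500 = 0.09371 L/h

0.0937 L/h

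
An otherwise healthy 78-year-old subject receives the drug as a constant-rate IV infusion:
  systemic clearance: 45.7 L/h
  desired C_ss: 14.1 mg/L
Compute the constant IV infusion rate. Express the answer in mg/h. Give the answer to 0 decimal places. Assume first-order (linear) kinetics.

At steady state, infusion rate R₀ = Css × CL = 14.1 × 45.70 = 644.4 mg/h

644 mg/h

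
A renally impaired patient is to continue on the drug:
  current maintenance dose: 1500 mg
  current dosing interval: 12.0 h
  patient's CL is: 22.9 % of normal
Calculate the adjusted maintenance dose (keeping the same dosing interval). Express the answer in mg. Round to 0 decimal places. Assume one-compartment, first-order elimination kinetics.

344 mg

To keep the same average steady-state level, dosing rate must scale with clearance.
CL ratio = 22.9 / 100 = 0.2290
New dose (same interval) = 1500 × 0.2290 = 343.5 mg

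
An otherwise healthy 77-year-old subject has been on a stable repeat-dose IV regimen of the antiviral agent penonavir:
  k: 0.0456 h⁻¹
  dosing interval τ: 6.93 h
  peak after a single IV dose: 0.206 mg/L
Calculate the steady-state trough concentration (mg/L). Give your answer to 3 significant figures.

e^(−kτ) = e^(−0.04560 × 6.93) = 0.7291
Accumulation ratio R = 1 / (1 − e^(−kτ)) = 1 / (1 − 0.7291) = 3.691
Steady-state trough = C₀ × R × e^(−kτ) = 0.206 × 3.691 × 0.7291 = 0.5544 mg/L

0.554 mg/L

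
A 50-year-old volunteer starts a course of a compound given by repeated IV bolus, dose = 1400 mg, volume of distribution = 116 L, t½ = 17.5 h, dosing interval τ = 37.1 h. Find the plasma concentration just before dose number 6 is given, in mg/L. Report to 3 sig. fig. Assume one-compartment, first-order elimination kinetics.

C₀ per dose = Dose / Vd = 1400 / 116 = 12.07 mg/L
k = ln2 / t½ = 0.693147 / 17.5 = 0.03961 h⁻¹
Fraction remaining after one interval: r = e^(−kτ) = e^(−0.03961 × 37.1) = 0.2300
Before dose 6, 5 doses have been given (aged 1τ, 2τ, 3τ, 4τ, 5τ).
C_trough = C₀ × (r + r² + … + r^5) = C₀ × r(1−r^5)/(1−r)
        = 12.07 × 0.2300 × (1 − 0.0006436) / (1 − 0.2300) = 3.603 mg/L

3.60 mg/L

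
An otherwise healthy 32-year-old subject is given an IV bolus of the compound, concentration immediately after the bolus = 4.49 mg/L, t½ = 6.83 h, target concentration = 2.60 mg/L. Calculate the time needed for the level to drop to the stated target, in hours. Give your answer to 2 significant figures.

k = ln2 / t½ = 0.693147 / 6.83 = 0.1015 h⁻¹
t = ln(C₀ / C) / k = ln(4.490 / 2.60) / 0.1015
  = ln(1.727) / 0.1015 = 0.5464 / 0.1015 = 5.383 h

5.4 h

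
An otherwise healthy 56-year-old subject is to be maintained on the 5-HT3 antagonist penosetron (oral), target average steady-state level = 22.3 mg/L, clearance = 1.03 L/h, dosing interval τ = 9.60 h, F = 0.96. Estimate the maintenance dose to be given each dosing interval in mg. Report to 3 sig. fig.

At steady state, F × (Dose/τ) = Css × CL.
Dose = Css × CL × τ / F = 22.3 × 1.030 × 9.60 / 0.96 = 229.7 mg

230 mg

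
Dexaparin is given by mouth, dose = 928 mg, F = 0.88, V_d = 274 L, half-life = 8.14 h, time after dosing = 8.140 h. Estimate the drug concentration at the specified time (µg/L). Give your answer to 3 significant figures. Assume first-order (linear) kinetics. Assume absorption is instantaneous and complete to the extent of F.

1490 µg/L

Amount reaching circulation = F × Dose = 0.88 × 928.0 = 816.6 mg
C₀ = F·Dose / Vd = 816.6 / 274 = 2.980 mg/L
k = ln2 / t½ = 0.693147 / 8.14 = 0.08515 h⁻¹
t / t½ = 8.140 / 8.14 = 1 half-lives
C = C₀ × (1/2)^1 = 2.980 × 0.5000 = 1.490 mg/L
Convert: 1.490 mg/L × 1000 = 1490 µg/L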